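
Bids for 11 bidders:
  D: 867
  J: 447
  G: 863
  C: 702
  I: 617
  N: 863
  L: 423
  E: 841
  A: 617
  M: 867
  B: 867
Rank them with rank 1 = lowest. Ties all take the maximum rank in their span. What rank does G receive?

8

Sorted (ascending): 423, 447, 617, 617, 702, 841, 863, 863, 867, 867, 867
The 2 values of 617 occupy positions 3–4 → each gets rank 4.
The 2 values of 863 occupy positions 7–8 → each gets rank 8.
The 3 values of 867 occupy positions 9–11 → each gets rank 11.
G has value 863 → rank 8.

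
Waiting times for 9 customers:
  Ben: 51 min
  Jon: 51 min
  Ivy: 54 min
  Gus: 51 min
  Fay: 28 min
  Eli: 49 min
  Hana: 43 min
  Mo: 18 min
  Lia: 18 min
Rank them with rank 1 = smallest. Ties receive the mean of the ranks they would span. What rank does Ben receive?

Sorted (ascending): 18, 18, 28, 43, 49, 51, 51, 51, 54
The 2 values of 18 occupy positions 1–2 → average rank (1+2)/2 = 1.5.
The 3 values of 51 occupy positions 6–8 → average rank 7.
Ben has value 51 min → rank 7.

7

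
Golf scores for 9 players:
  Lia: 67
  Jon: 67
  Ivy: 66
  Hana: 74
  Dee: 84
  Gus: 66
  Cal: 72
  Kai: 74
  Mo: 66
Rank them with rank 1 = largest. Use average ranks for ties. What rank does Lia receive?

5.5

Sorted (descending): 84, 74, 74, 72, 67, 67, 66, 66, 66
The 2 values of 74 occupy positions 2–3 → average rank (2+3)/2 = 2.5.
The 2 values of 67 occupy positions 5–6 → average rank (5+6)/2 = 5.5.
The 3 values of 66 occupy positions 7–9 → average rank 8.
Lia has value 67 → rank 5.5.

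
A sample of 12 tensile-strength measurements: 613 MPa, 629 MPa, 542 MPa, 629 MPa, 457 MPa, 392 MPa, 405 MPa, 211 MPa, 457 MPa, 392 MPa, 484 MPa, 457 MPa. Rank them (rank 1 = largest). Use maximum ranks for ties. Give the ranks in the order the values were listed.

3, 2, 4, 2, 8, 11, 9, 12, 8, 11, 5, 8

Sorted (descending): 629, 629, 613, 542, 484, 457, 457, 457, 405, 392, 392, 211
The 2 values of 629 occupy positions 1–2 → each gets rank 2.
The 3 values of 457 occupy positions 6–8 → each gets rank 8.
The 2 values of 392 occupy positions 10–11 → each gets rank 11.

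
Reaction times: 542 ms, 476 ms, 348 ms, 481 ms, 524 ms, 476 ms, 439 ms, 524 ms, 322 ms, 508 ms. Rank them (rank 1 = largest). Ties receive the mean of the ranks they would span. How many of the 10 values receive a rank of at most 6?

Sorted (descending): 542, 524, 524, 508, 481, 476, 476, 439, 348, 322
The 2 values of 524 occupy positions 2–3 → average rank (2+3)/2 = 2.5.
The 2 values of 476 occupy positions 6–7 → average rank (6+7)/2 = 6.5.
Ranks ≤ 6: {1, 2.5, 2.5, 4, 5} → 5 values.

5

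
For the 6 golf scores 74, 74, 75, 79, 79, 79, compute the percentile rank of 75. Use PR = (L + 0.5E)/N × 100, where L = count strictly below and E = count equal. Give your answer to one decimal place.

N = 6.
Strictly below 75: 2. Equal to 75: 1.
PR = (2 + 0.5·1)/6 × 100 = 41.7

41.7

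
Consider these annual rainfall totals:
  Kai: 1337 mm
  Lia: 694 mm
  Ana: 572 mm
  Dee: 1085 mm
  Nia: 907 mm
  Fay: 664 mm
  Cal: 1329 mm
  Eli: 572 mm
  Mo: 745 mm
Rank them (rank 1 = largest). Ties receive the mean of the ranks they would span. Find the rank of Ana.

8.5

Sorted (descending): 1337, 1329, 1085, 907, 745, 694, 664, 572, 572
The 2 values of 572 occupy positions 8–9 → average rank (8+9)/2 = 8.5.
Ana has value 572 mm → rank 8.5.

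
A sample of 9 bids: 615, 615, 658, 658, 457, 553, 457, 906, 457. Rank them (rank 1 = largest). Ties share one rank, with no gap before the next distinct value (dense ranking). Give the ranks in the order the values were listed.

Sorted (descending): 906, 658, 658, 615, 615, 553, 457, 457, 457
The 2 values of 658 share dense rank 2.
The 2 values of 615 share dense rank 3.
The 3 values of 457 share dense rank 5.
Remaining distinct values take the next consecutive integers.

3, 3, 2, 2, 5, 4, 5, 1, 5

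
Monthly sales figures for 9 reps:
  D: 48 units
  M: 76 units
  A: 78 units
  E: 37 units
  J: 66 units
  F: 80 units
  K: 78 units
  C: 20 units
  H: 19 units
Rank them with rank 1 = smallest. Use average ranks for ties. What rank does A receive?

Sorted (ascending): 19, 20, 37, 48, 66, 76, 78, 78, 80
The 2 values of 78 occupy positions 7–8 → average rank (7+8)/2 = 7.5.
A has value 78 units → rank 7.5.

7.5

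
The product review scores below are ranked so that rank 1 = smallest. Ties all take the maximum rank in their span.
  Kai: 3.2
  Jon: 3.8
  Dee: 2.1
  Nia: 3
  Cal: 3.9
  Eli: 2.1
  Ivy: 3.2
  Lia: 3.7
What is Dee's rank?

2

Sorted (ascending): 2.1, 2.1, 3, 3.2, 3.2, 3.7, 3.8, 3.9
The 2 values of 2.1 occupy positions 1–2 → each gets rank 2.
The 2 values of 3.2 occupy positions 4–5 → each gets rank 5.
Dee has value 2.1 → rank 2.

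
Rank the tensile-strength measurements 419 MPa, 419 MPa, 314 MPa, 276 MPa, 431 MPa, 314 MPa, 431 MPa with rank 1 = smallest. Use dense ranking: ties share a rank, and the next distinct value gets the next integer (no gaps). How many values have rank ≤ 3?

Sorted (ascending): 276, 314, 314, 419, 419, 431, 431
The 2 values of 314 share dense rank 2.
The 2 values of 419 share dense rank 3.
The 2 values of 431 share dense rank 4.
Remaining distinct values take the next consecutive integers.
Ranks ≤ 3: {1, 2, 2, 3, 3} → 5 values.

5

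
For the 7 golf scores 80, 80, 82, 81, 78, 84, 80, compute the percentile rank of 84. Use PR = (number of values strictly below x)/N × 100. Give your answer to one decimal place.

85.7

N = 7.
Strictly below 84: 6. Equal to 84: 1.
PR = 6/7 × 100 = 85.7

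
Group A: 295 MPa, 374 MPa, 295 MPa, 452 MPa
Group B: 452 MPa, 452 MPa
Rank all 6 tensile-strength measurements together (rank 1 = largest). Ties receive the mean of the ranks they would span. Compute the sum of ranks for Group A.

Sorted (descending): 452, 452, 452, 374, 295, 295
The 3 values of 452 occupy positions 1–3 → average rank 2.
The 2 values of 295 occupy positions 5–6 → average rank (5+6)/2 = 5.5.
Group A values → pooled ranks: 295→5.5, 374→4, 295→5.5, 452→2
Rank sum = 5.5 + 4 + 5.5 + 2 = 17

17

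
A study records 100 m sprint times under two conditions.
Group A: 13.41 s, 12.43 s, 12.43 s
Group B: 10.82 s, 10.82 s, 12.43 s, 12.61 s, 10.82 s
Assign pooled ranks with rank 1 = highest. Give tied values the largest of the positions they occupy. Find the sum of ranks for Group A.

Sorted (descending): 13.41, 12.61, 12.43, 12.43, 12.43, 10.82, 10.82, 10.82
The 3 values of 12.43 occupy positions 3–5 → each gets rank 5.
The 3 values of 10.82 occupy positions 6–8 → each gets rank 8.
Group A values → pooled ranks: 13.41→1, 12.43→5, 12.43→5
Rank sum = 1 + 5 + 5 = 11

11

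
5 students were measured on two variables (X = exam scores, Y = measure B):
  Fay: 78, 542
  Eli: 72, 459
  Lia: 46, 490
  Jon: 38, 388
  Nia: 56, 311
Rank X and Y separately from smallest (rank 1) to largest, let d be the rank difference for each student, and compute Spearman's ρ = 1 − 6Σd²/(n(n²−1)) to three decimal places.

Ranks of variable 1: 5, 4, 2, 1, 3
Ranks of variable 2: 5, 3, 4, 2, 1
d = r₁ − r₂: 0, 1, -2, -1, 2
d²: 0, 1, 4, 1, 4; Σd² = 10
ρ = 1 − 6·10/(5·24) = 1 − 60/120 = 0.500

0.500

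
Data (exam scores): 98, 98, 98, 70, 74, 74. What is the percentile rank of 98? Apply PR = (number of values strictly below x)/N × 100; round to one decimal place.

50.0

N = 6.
Strictly below 98: 3. Equal to 98: 3.
PR = 3/6 × 100 = 50.0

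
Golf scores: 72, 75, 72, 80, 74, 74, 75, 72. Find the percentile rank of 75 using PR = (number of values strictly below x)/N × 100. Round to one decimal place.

N = 8.
Strictly below 75: 5. Equal to 75: 2.
PR = 5/8 × 100 = 62.5

62.5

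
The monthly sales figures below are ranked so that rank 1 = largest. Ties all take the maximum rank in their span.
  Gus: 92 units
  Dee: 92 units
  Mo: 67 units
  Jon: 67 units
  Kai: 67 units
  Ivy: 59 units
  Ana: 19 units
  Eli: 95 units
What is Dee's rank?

3

Sorted (descending): 95, 92, 92, 67, 67, 67, 59, 19
The 2 values of 92 occupy positions 2–3 → each gets rank 3.
The 3 values of 67 occupy positions 4–6 → each gets rank 6.
Dee has value 92 units → rank 3.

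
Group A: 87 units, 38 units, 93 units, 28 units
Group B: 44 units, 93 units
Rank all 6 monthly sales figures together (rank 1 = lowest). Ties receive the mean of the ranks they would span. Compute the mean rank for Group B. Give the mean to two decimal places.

Sorted (ascending): 28, 38, 44, 87, 93, 93
The 2 values of 93 occupy positions 5–6 → average rank (5+6)/2 = 5.5.
Group B values → pooled ranks: 44→3, 93→5.5
Mean rank = (3 + 5.5) / 2 = 4.25

4.25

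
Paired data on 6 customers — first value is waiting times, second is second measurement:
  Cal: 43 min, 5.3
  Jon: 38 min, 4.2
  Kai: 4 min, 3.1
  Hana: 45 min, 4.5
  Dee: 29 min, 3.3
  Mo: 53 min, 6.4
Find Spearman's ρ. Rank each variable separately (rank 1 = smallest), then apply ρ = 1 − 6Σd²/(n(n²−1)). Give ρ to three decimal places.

Ranks of variable 1: 4, 3, 1, 5, 2, 6
Ranks of variable 2: 5, 3, 1, 4, 2, 6
d = r₁ − r₂: -1, 0, 0, 1, 0, 0
d²: 1, 0, 0, 1, 0, 0; Σd² = 2
ρ = 1 − 6·2/(6·35) = 1 − 12/210 = 0.943

0.943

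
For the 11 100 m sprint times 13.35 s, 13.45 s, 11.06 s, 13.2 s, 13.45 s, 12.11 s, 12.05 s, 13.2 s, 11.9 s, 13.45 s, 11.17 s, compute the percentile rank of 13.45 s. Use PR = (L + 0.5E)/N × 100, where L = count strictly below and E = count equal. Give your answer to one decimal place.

86.4

N = 11.
Strictly below 13.45: 8. Equal to 13.45: 3.
PR = (8 + 0.5·3)/11 × 100 = 86.4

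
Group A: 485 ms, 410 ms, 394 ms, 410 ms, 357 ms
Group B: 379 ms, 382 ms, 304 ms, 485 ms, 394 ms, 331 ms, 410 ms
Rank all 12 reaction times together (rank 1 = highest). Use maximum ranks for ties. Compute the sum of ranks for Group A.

29

Sorted (descending): 485, 485, 410, 410, 410, 394, 394, 382, 379, 357, 331, 304
The 2 values of 485 occupy positions 1–2 → each gets rank 2.
The 3 values of 410 occupy positions 3–5 → each gets rank 5.
The 2 values of 394 occupy positions 6–7 → each gets rank 7.
Group A values → pooled ranks: 485→2, 410→5, 394→7, 410→5, 357→10
Rank sum = 2 + 5 + 7 + 5 + 10 = 29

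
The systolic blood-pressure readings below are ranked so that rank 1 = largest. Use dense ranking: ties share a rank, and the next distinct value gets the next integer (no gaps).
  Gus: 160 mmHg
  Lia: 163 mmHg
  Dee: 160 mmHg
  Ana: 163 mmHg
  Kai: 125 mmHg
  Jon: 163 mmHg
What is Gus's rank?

2

Sorted (descending): 163, 163, 163, 160, 160, 125
The 3 values of 163 share dense rank 1.
The 2 values of 160 share dense rank 2.
Remaining distinct values take the next consecutive integers.
Gus has value 160 mmHg → rank 2.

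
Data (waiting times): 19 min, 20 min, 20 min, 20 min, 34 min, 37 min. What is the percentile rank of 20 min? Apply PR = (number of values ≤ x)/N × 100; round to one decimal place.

66.7

N = 6.
Strictly below 20: 1. Equal to 20: 3.
PR = 4/6 × 100 = 66.7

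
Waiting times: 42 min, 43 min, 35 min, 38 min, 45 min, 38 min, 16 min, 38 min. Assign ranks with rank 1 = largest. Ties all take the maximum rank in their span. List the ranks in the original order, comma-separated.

3, 2, 7, 6, 1, 6, 8, 6

Sorted (descending): 45, 43, 42, 38, 38, 38, 35, 16
The 3 values of 38 occupy positions 4–6 → each gets rank 6.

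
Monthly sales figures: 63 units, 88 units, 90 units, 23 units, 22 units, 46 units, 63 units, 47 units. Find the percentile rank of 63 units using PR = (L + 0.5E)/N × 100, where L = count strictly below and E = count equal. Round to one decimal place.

62.5

N = 8.
Strictly below 63: 4. Equal to 63: 2.
PR = (4 + 0.5·2)/8 × 100 = 62.5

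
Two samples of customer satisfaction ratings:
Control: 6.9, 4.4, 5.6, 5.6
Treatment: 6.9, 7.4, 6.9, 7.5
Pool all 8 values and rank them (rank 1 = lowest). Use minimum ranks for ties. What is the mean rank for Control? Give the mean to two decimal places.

2.25

Sorted (ascending): 4.4, 5.6, 5.6, 6.9, 6.9, 6.9, 7.4, 7.5
The 2 values of 5.6 occupy positions 2–3 → each gets rank 2.
The 3 values of 6.9 occupy positions 4–6 → each gets rank 4.
Control values → pooled ranks: 6.9→4, 4.4→1, 5.6→2, 5.6→2
Mean rank = (4 + 1 + 2 + 2) / 4 = 2.25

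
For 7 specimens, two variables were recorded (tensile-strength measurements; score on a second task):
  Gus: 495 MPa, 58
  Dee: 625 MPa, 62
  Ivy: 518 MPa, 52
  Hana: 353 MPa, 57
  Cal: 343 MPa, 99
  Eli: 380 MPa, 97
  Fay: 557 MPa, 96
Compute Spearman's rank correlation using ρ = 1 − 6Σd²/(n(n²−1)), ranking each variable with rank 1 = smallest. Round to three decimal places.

-0.286

Ranks of variable 1: 4, 7, 5, 2, 1, 3, 6
Ranks of variable 2: 3, 4, 1, 2, 7, 6, 5
d = r₁ − r₂: 1, 3, 4, 0, -6, -3, 1
d²: 1, 9, 16, 0, 36, 9, 1; Σd² = 72
ρ = 1 − 6·72/(7·48) = 1 − 432/336 = -0.286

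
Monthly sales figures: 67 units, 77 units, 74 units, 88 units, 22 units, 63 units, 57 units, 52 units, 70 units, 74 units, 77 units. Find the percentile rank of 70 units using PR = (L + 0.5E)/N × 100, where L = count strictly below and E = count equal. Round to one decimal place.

50.0

N = 11.
Strictly below 70: 5. Equal to 70: 1.
PR = (5 + 0.5·1)/11 × 100 = 50.0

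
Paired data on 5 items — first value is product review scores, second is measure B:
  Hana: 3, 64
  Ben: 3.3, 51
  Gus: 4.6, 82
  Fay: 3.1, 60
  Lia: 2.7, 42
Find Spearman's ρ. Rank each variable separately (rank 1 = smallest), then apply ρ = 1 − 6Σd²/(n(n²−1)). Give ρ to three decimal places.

0.600

Ranks of variable 1: 2, 4, 5, 3, 1
Ranks of variable 2: 4, 2, 5, 3, 1
d = r₁ − r₂: -2, 2, 0, 0, 0
d²: 4, 4, 0, 0, 0; Σd² = 8
ρ = 1 − 6·8/(5·24) = 1 − 48/120 = 0.600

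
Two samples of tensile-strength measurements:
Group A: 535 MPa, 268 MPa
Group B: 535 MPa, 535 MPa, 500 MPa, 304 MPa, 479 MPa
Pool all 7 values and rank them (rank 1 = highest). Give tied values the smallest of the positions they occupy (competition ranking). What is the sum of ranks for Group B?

Sorted (descending): 535, 535, 535, 500, 479, 304, 268
The 3 values of 535 occupy positions 1–3 → each gets rank 1.
Group B values → pooled ranks: 535→1, 535→1, 500→4, 304→6, 479→5
Rank sum = 1 + 1 + 4 + 6 + 5 = 17

17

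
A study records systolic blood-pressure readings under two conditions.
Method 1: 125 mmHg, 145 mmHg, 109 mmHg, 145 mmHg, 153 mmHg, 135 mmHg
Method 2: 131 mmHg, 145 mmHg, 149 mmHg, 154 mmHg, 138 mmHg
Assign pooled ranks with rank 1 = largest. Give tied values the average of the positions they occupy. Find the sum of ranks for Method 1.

41

Sorted (descending): 154, 153, 149, 145, 145, 145, 138, 135, 131, 125, 109
The 3 values of 145 occupy positions 4–6 → average rank 5.
Method 1 values → pooled ranks: 125→10, 145→5, 109→11, 145→5, 153→2, 135→8
Rank sum = 10 + 5 + 11 + 5 + 2 + 8 = 41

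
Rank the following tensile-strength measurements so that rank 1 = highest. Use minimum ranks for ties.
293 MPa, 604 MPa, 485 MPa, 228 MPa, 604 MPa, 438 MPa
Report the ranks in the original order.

Sorted (descending): 604, 604, 485, 438, 293, 228
The 2 values of 604 occupy positions 1–2 → each gets rank 1.

5, 1, 3, 6, 1, 4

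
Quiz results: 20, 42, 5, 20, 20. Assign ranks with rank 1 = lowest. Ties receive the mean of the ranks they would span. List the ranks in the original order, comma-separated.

Sorted (ascending): 5, 20, 20, 20, 42
The 3 values of 20 occupy positions 2–4 → average rank 3.

3, 5, 1, 3, 3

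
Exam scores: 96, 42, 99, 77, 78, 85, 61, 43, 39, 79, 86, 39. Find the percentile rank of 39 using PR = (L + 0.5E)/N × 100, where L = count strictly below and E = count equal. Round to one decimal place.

N = 12.
Strictly below 39: 0. Equal to 39: 2.
PR = (0 + 0.5·2)/12 × 100 = 8.3

8.3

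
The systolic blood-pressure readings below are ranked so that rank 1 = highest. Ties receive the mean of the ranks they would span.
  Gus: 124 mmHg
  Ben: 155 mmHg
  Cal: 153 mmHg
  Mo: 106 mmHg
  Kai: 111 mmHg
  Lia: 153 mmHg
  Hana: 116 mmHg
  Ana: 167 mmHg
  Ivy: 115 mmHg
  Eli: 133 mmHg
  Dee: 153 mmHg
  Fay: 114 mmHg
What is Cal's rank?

Sorted (descending): 167, 155, 153, 153, 153, 133, 124, 116, 115, 114, 111, 106
The 3 values of 153 occupy positions 3–5 → average rank 4.
Cal has value 153 mmHg → rank 4.

4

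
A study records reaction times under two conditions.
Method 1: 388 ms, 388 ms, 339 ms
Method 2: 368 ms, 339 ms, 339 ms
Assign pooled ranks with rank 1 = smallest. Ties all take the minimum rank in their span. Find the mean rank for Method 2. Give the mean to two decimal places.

2.00

Sorted (ascending): 339, 339, 339, 368, 388, 388
The 3 values of 339 occupy positions 1–3 → each gets rank 1.
The 2 values of 388 occupy positions 5–6 → each gets rank 5.
Method 2 values → pooled ranks: 368→4, 339→1, 339→1
Mean rank = (4 + 1 + 1) / 3 = 2.00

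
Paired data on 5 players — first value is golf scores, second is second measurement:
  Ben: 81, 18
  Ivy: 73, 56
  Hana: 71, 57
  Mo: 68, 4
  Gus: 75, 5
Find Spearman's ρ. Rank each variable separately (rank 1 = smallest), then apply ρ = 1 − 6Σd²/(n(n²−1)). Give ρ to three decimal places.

Ranks of variable 1: 5, 3, 2, 1, 4
Ranks of variable 2: 3, 4, 5, 1, 2
d = r₁ − r₂: 2, -1, -3, 0, 2
d²: 4, 1, 9, 0, 4; Σd² = 18
ρ = 1 − 6·18/(5·24) = 1 − 108/120 = 0.100

0.100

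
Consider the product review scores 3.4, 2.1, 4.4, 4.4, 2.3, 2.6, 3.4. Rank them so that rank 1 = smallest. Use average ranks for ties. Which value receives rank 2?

2.3

Sorted (ascending): 2.1, 2.3, 2.6, 3.4, 3.4, 4.4, 4.4
The 2 values of 3.4 occupy positions 4–5 → average rank (4+5)/2 = 4.5.
The 2 values of 4.4 occupy positions 6–7 → average rank (6+7)/2 = 6.5.
Rank 2 → value 2.3.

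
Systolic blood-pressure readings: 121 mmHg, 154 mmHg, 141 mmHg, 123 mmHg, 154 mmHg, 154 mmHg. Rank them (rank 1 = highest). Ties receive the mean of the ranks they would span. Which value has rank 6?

121

Sorted (descending): 154, 154, 154, 141, 123, 121
The 3 values of 154 occupy positions 1–3 → average rank 2.
Rank 6 → value 121.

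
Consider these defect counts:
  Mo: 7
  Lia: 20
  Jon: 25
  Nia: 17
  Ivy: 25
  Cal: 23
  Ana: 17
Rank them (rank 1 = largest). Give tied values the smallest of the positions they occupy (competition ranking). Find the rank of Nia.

5

Sorted (descending): 25, 25, 23, 20, 17, 17, 7
The 2 values of 25 occupy positions 1–2 → each gets rank 1.
The 2 values of 17 occupy positions 5–6 → each gets rank 5.
Nia has value 17 → rank 5.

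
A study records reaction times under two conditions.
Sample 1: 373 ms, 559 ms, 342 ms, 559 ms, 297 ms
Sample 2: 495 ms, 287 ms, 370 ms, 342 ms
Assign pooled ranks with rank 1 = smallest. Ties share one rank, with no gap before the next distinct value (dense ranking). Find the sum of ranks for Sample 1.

Sorted (ascending): 287, 297, 342, 342, 370, 373, 495, 559, 559
The 2 values of 342 share dense rank 3.
The 2 values of 559 share dense rank 7.
Remaining distinct values take the next consecutive integers.
Sample 1 values → pooled ranks: 373→5, 559→7, 342→3, 559→7, 297→2
Rank sum = 5 + 7 + 3 + 7 + 2 = 24

24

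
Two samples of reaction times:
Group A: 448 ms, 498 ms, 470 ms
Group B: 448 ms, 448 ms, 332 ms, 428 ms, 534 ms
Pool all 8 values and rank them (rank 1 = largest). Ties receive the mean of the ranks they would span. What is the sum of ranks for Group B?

26

Sorted (descending): 534, 498, 470, 448, 448, 448, 428, 332
The 3 values of 448 occupy positions 4–6 → average rank 5.
Group B values → pooled ranks: 448→5, 448→5, 332→8, 428→7, 534→1
Rank sum = 5 + 5 + 8 + 7 + 1 = 26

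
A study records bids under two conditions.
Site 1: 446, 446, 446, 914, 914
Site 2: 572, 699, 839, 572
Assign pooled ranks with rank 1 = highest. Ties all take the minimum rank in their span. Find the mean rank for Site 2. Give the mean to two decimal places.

4.25

Sorted (descending): 914, 914, 839, 699, 572, 572, 446, 446, 446
The 2 values of 914 occupy positions 1–2 → each gets rank 1.
The 2 values of 572 occupy positions 5–6 → each gets rank 5.
The 3 values of 446 occupy positions 7–9 → each gets rank 7.
Site 2 values → pooled ranks: 572→5, 699→4, 839→3, 572→5
Mean rank = (5 + 4 + 3 + 5) / 4 = 4.25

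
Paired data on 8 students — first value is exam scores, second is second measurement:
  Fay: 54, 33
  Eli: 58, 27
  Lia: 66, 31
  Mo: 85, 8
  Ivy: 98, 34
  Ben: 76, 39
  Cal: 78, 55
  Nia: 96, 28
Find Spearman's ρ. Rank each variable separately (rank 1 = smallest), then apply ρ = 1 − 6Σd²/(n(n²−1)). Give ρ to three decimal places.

0.048

Ranks of variable 1: 1, 2, 3, 6, 8, 4, 5, 7
Ranks of variable 2: 5, 2, 4, 1, 6, 7, 8, 3
d = r₁ − r₂: -4, 0, -1, 5, 2, -3, -3, 4
d²: 16, 0, 1, 25, 4, 9, 9, 16; Σd² = 80
ρ = 1 − 6·80/(8·63) = 1 − 480/504 = 0.048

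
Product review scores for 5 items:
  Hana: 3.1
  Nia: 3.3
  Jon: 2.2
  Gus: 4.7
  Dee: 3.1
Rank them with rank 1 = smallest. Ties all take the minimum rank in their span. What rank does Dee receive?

Sorted (ascending): 2.2, 3.1, 3.1, 3.3, 4.7
The 2 values of 3.1 occupy positions 2–3 → each gets rank 2.
Dee has value 3.1 → rank 2.

2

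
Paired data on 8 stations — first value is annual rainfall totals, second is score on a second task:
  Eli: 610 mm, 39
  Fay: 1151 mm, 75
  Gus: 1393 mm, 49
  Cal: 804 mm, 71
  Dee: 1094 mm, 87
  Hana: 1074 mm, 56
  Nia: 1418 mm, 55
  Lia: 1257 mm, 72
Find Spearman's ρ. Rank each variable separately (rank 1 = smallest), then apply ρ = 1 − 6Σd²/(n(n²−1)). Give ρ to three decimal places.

Ranks of variable 1: 1, 5, 7, 2, 4, 3, 8, 6
Ranks of variable 2: 1, 7, 2, 5, 8, 4, 3, 6
d = r₁ − r₂: 0, -2, 5, -3, -4, -1, 5, 0
d²: 0, 4, 25, 9, 16, 1, 25, 0; Σd² = 80
ρ = 1 − 6·80/(8·63) = 1 − 480/504 = 0.048

0.048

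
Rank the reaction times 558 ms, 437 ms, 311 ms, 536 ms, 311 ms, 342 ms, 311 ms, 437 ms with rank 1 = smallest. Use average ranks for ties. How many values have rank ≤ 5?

Sorted (ascending): 311, 311, 311, 342, 437, 437, 536, 558
The 3 values of 311 occupy positions 1–3 → average rank 2.
The 2 values of 437 occupy positions 5–6 → average rank (5+6)/2 = 5.5.
Ranks ≤ 5: {2, 2, 2, 4} → 4 values.

4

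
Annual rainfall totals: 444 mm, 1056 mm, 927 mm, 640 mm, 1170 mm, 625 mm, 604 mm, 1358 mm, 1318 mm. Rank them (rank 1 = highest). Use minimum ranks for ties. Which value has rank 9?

444

Sorted (descending): 1358, 1318, 1170, 1056, 927, 640, 625, 604, 444
No ties — each value takes its position as its rank.
Rank 9 → value 444.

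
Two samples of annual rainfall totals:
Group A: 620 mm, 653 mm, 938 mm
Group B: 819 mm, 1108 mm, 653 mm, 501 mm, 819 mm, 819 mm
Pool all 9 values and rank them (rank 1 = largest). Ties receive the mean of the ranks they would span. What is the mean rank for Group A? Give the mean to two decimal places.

5.50

Sorted (descending): 1108, 938, 819, 819, 819, 653, 653, 620, 501
The 3 values of 819 occupy positions 3–5 → average rank 4.
The 2 values of 653 occupy positions 6–7 → average rank (6+7)/2 = 6.5.
Group A values → pooled ranks: 620→8, 653→6.5, 938→2
Mean rank = (8 + 6.5 + 2) / 3 = 5.50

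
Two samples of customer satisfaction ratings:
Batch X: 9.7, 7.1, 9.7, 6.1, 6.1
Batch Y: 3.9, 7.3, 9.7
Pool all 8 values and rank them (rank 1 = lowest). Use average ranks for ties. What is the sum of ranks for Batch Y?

13

Sorted (ascending): 3.9, 6.1, 6.1, 7.1, 7.3, 9.7, 9.7, 9.7
The 2 values of 6.1 occupy positions 2–3 → average rank (2+3)/2 = 2.5.
The 3 values of 9.7 occupy positions 6–8 → average rank 7.
Batch Y values → pooled ranks: 3.9→1, 7.3→5, 9.7→7
Rank sum = 1 + 5 + 7 = 13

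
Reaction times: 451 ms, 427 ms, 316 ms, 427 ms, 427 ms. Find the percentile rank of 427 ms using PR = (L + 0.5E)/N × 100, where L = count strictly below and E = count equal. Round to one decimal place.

N = 5.
Strictly below 427: 1. Equal to 427: 3.
PR = (1 + 0.5·3)/5 × 100 = 50.0

50.0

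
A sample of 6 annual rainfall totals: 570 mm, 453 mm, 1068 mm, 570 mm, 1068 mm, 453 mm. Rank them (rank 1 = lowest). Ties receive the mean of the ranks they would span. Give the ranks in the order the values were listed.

3.5, 1.5, 5.5, 3.5, 5.5, 1.5

Sorted (ascending): 453, 453, 570, 570, 1068, 1068
The 2 values of 453 occupy positions 1–2 → average rank (1+2)/2 = 1.5.
The 2 values of 570 occupy positions 3–4 → average rank (3+4)/2 = 3.5.
The 2 values of 1068 occupy positions 5–6 → average rank (5+6)/2 = 5.5.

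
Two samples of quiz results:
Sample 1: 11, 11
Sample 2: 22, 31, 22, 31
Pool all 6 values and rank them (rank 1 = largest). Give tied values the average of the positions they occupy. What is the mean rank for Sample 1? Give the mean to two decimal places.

Sorted (descending): 31, 31, 22, 22, 11, 11
The 2 values of 31 occupy positions 1–2 → average rank (1+2)/2 = 1.5.
The 2 values of 22 occupy positions 3–4 → average rank (3+4)/2 = 3.5.
The 2 values of 11 occupy positions 5–6 → average rank (5+6)/2 = 5.5.
Sample 1 values → pooled ranks: 11→5.5, 11→5.5
Mean rank = (5.5 + 5.5) / 2 = 5.50

5.50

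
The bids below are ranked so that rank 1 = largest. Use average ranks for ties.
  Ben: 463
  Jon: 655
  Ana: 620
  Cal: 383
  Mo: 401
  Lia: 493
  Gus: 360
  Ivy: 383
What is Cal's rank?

6.5

Sorted (descending): 655, 620, 493, 463, 401, 383, 383, 360
The 2 values of 383 occupy positions 6–7 → average rank (6+7)/2 = 6.5.
Cal has value 383 → rank 6.5.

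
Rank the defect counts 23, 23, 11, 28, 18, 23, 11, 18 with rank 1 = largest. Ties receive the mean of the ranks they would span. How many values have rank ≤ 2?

1

Sorted (descending): 28, 23, 23, 23, 18, 18, 11, 11
The 3 values of 23 occupy positions 2–4 → average rank 3.
The 2 values of 18 occupy positions 5–6 → average rank (5+6)/2 = 5.5.
The 2 values of 11 occupy positions 7–8 → average rank (7+8)/2 = 7.5.
Ranks ≤ 2: {1} → 1 value.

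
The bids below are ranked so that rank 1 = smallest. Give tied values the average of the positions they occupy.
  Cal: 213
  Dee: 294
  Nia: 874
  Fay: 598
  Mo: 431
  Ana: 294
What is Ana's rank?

2.5

Sorted (ascending): 213, 294, 294, 431, 598, 874
The 2 values of 294 occupy positions 2–3 → average rank (2+3)/2 = 2.5.
Ana has value 294 → rank 2.5.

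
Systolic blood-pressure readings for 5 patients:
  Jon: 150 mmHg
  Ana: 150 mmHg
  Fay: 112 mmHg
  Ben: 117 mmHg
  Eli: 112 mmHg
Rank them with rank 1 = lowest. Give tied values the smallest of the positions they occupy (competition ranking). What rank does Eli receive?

1

Sorted (ascending): 112, 112, 117, 150, 150
The 2 values of 112 occupy positions 1–2 → each gets rank 1.
The 2 values of 150 occupy positions 4–5 → each gets rank 4.
Eli has value 112 mmHg → rank 1.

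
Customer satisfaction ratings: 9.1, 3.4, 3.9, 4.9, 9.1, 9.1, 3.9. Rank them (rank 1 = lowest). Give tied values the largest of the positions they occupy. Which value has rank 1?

Sorted (ascending): 3.4, 3.9, 3.9, 4.9, 9.1, 9.1, 9.1
The 2 values of 3.9 occupy positions 2–3 → each gets rank 3.
The 3 values of 9.1 occupy positions 5–7 → each gets rank 7.
Rank 1 → value 3.4.

3.4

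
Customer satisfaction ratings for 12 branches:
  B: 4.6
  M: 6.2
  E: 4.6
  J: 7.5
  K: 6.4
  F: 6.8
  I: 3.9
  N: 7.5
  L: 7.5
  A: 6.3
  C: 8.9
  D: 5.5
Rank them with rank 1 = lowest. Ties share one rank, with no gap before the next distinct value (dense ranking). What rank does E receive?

2

Sorted (ascending): 3.9, 4.6, 4.6, 5.5, 6.2, 6.3, 6.4, 6.8, 7.5, 7.5, 7.5, 8.9
The 2 values of 4.6 share dense rank 2.
The 3 values of 7.5 share dense rank 8.
Remaining distinct values take the next consecutive integers.
E has value 4.6 → rank 2.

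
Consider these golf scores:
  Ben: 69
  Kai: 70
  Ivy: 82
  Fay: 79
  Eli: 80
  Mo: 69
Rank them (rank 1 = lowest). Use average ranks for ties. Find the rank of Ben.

Sorted (ascending): 69, 69, 70, 79, 80, 82
The 2 values of 69 occupy positions 1–2 → average rank (1+2)/2 = 1.5.
Ben has value 69 → rank 1.5.

1.5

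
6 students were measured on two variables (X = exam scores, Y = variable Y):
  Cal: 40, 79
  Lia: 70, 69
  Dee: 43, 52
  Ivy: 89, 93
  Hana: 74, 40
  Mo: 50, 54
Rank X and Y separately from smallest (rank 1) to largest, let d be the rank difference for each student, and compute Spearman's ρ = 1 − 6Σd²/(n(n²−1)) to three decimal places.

0.086

Ranks of variable 1: 1, 4, 2, 6, 5, 3
Ranks of variable 2: 5, 4, 2, 6, 1, 3
d = r₁ − r₂: -4, 0, 0, 0, 4, 0
d²: 16, 0, 0, 0, 16, 0; Σd² = 32
ρ = 1 − 6·32/(6·35) = 1 − 192/210 = 0.086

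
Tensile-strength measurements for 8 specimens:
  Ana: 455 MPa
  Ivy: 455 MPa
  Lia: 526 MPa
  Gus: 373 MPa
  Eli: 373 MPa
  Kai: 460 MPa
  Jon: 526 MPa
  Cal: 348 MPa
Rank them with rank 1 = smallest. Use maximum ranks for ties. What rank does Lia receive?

Sorted (ascending): 348, 373, 373, 455, 455, 460, 526, 526
The 2 values of 373 occupy positions 2–3 → each gets rank 3.
The 2 values of 455 occupy positions 4–5 → each gets rank 5.
The 2 values of 526 occupy positions 7–8 → each gets rank 8.
Lia has value 526 MPa → rank 8.

8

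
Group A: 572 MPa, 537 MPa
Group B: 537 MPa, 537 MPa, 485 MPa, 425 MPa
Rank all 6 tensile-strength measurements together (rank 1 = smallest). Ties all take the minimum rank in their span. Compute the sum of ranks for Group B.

Sorted (ascending): 425, 485, 537, 537, 537, 572
The 3 values of 537 occupy positions 3–5 → each gets rank 3.
Group B values → pooled ranks: 537→3, 537→3, 485→2, 425→1
Rank sum = 3 + 3 + 2 + 1 = 9

9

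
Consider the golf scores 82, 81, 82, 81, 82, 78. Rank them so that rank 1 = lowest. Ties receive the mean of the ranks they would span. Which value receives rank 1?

Sorted (ascending): 78, 81, 81, 82, 82, 82
The 2 values of 81 occupy positions 2–3 → average rank (2+3)/2 = 2.5.
The 3 values of 82 occupy positions 4–6 → average rank 5.
Rank 1 → value 78.

78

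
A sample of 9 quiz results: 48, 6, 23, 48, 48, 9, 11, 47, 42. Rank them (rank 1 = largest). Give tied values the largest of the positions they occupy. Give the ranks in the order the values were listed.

3, 9, 6, 3, 3, 8, 7, 4, 5

Sorted (descending): 48, 48, 48, 47, 42, 23, 11, 9, 6
The 3 values of 48 occupy positions 1–3 → each gets rank 3.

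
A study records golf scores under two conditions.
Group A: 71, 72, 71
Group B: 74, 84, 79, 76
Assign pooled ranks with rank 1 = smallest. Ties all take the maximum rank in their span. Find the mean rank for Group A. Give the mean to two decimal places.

2.33

Sorted (ascending): 71, 71, 72, 74, 76, 79, 84
The 2 values of 71 occupy positions 1–2 → each gets rank 2.
Group A values → pooled ranks: 71→2, 72→3, 71→2
Mean rank = (2 + 3 + 2) / 3 = 2.33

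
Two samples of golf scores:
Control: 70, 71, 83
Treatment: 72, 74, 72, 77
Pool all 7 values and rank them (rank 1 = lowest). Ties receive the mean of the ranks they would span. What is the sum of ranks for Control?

10

Sorted (ascending): 70, 71, 72, 72, 74, 77, 83
The 2 values of 72 occupy positions 3–4 → average rank (3+4)/2 = 3.5.
Control values → pooled ranks: 70→1, 71→2, 83→7
Rank sum = 1 + 2 + 7 = 10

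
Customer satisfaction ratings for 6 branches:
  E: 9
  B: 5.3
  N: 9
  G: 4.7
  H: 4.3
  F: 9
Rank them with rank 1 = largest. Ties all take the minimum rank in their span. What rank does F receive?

Sorted (descending): 9, 9, 9, 5.3, 4.7, 4.3
The 3 values of 9 occupy positions 1–3 → each gets rank 1.
F has value 9 → rank 1.

1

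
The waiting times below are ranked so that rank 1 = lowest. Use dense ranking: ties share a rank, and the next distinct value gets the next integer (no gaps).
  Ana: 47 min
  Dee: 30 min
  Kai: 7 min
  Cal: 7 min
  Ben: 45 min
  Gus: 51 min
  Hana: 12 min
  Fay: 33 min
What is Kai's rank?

1

Sorted (ascending): 7, 7, 12, 30, 33, 45, 47, 51
The 2 values of 7 share dense rank 1.
Remaining distinct values take the next consecutive integers.
Kai has value 7 min → rank 1.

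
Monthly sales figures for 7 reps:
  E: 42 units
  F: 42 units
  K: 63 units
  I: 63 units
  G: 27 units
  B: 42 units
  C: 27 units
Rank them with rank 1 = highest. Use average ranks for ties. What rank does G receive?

6.5

Sorted (descending): 63, 63, 42, 42, 42, 27, 27
The 2 values of 63 occupy positions 1–2 → average rank (1+2)/2 = 1.5.
The 3 values of 42 occupy positions 3–5 → average rank 4.
The 2 values of 27 occupy positions 6–7 → average rank (6+7)/2 = 6.5.
G has value 27 units → rank 6.5.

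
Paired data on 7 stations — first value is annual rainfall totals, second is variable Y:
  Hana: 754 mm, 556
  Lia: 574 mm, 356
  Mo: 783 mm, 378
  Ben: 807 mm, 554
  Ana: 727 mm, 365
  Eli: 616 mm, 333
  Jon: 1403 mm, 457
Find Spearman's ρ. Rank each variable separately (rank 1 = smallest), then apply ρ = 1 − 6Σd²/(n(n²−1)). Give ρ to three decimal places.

Ranks of variable 1: 4, 1, 5, 6, 3, 2, 7
Ranks of variable 2: 7, 2, 4, 6, 3, 1, 5
d = r₁ − r₂: -3, -1, 1, 0, 0, 1, 2
d²: 9, 1, 1, 0, 0, 1, 4; Σd² = 16
ρ = 1 − 6·16/(7·48) = 1 − 96/336 = 0.714

0.714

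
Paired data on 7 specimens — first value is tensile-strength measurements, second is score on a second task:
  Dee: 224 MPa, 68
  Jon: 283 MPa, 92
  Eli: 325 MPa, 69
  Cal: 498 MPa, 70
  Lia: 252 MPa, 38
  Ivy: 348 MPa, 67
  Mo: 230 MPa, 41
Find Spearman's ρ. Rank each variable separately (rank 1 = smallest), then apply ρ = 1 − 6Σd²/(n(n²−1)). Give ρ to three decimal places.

0.429

Ranks of variable 1: 1, 4, 5, 7, 3, 6, 2
Ranks of variable 2: 4, 7, 5, 6, 1, 3, 2
d = r₁ − r₂: -3, -3, 0, 1, 2, 3, 0
d²: 9, 9, 0, 1, 4, 9, 0; Σd² = 32
ρ = 1 − 6·32/(7·48) = 1 − 192/336 = 0.429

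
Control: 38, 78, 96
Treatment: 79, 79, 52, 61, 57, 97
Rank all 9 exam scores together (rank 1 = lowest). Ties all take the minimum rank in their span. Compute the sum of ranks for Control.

Sorted (ascending): 38, 52, 57, 61, 78, 79, 79, 96, 97
The 2 values of 79 occupy positions 6–7 → each gets rank 6.
Control values → pooled ranks: 38→1, 78→5, 96→8
Rank sum = 1 + 5 + 8 = 14

14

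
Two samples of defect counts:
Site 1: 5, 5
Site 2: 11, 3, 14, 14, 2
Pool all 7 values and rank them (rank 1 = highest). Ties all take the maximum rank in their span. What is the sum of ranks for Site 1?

Sorted (descending): 14, 14, 11, 5, 5, 3, 2
The 2 values of 14 occupy positions 1–2 → each gets rank 2.
The 2 values of 5 occupy positions 4–5 → each gets rank 5.
Site 1 values → pooled ranks: 5→5, 5→5
Rank sum = 5 + 5 = 10

10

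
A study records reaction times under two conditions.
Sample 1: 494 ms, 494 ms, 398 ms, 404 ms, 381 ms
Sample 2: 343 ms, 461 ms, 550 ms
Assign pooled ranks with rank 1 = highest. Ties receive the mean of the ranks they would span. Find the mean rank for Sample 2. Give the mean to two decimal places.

Sorted (descending): 550, 494, 494, 461, 404, 398, 381, 343
The 2 values of 494 occupy positions 2–3 → average rank (2+3)/2 = 2.5.
Sample 2 values → pooled ranks: 343→8, 461→4, 550→1
Mean rank = (8 + 4 + 1) / 3 = 4.33

4.33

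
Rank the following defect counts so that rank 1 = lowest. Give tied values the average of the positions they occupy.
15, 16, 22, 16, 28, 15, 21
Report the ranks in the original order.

Sorted (ascending): 15, 15, 16, 16, 21, 22, 28
The 2 values of 15 occupy positions 1–2 → average rank (1+2)/2 = 1.5.
The 2 values of 16 occupy positions 3–4 → average rank (3+4)/2 = 3.5.

1.5, 3.5, 6, 3.5, 7, 1.5, 5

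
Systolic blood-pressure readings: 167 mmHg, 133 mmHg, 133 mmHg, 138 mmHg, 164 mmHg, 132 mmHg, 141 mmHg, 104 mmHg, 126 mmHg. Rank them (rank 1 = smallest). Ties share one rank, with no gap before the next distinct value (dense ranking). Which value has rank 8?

167

Sorted (ascending): 104, 126, 132, 133, 133, 138, 141, 164, 167
The 2 values of 133 share dense rank 4.
Remaining distinct values take the next consecutive integers.
Rank 8 → value 167.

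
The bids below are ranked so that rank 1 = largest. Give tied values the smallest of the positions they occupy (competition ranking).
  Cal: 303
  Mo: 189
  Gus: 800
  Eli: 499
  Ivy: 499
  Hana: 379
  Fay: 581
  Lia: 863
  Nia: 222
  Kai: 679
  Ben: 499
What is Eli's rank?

Sorted (descending): 863, 800, 679, 581, 499, 499, 499, 379, 303, 222, 189
The 3 values of 499 occupy positions 5–7 → each gets rank 5.
Eli has value 499 → rank 5.

5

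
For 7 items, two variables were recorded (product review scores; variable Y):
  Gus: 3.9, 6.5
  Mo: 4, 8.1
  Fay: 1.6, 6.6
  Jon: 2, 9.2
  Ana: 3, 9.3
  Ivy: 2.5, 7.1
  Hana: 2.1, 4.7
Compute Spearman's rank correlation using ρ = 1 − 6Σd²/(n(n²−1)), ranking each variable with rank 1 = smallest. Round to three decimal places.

Ranks of variable 1: 6, 7, 1, 2, 5, 4, 3
Ranks of variable 2: 2, 5, 3, 6, 7, 4, 1
d = r₁ − r₂: 4, 2, -2, -4, -2, 0, 2
d²: 16, 4, 4, 16, 4, 0, 4; Σd² = 48
ρ = 1 − 6·48/(7·48) = 1 − 288/336 = 0.143

0.143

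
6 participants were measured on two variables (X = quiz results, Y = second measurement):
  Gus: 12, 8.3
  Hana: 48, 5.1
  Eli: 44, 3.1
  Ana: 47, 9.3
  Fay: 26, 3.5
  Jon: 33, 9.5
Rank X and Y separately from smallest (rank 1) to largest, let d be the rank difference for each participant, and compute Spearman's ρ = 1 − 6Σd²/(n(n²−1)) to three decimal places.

-0.029

Ranks of variable 1: 1, 6, 4, 5, 2, 3
Ranks of variable 2: 4, 3, 1, 5, 2, 6
d = r₁ − r₂: -3, 3, 3, 0, 0, -3
d²: 9, 9, 9, 0, 0, 9; Σd² = 36
ρ = 1 − 6·36/(6·35) = 1 − 216/210 = -0.029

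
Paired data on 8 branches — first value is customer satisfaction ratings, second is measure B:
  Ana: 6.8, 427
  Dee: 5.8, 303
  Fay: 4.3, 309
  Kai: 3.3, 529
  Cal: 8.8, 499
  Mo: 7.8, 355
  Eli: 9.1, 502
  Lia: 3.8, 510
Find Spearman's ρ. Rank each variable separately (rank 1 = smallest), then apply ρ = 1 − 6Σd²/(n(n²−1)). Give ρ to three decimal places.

Ranks of variable 1: 5, 4, 3, 1, 7, 6, 8, 2
Ranks of variable 2: 4, 1, 2, 8, 5, 3, 6, 7
d = r₁ − r₂: 1, 3, 1, -7, 2, 3, 2, -5
d²: 1, 9, 1, 49, 4, 9, 4, 25; Σd² = 102
ρ = 1 − 6·102/(8·63) = 1 − 612/504 = -0.214

-0.214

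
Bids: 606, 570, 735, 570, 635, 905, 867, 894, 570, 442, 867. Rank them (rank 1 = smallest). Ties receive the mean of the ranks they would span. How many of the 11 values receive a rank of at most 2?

Sorted (ascending): 442, 570, 570, 570, 606, 635, 735, 867, 867, 894, 905
The 3 values of 570 occupy positions 2–4 → average rank 3.
The 2 values of 867 occupy positions 8–9 → average rank (8+9)/2 = 8.5.
Ranks ≤ 2: {1} → 1 value.

1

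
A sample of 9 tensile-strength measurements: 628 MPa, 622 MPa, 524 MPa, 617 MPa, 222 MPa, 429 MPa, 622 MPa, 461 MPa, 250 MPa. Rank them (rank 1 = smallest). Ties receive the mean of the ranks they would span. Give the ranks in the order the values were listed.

9, 7.5, 5, 6, 1, 3, 7.5, 4, 2

Sorted (ascending): 222, 250, 429, 461, 524, 617, 622, 622, 628
The 2 values of 622 occupy positions 7–8 → average rank (7+8)/2 = 7.5.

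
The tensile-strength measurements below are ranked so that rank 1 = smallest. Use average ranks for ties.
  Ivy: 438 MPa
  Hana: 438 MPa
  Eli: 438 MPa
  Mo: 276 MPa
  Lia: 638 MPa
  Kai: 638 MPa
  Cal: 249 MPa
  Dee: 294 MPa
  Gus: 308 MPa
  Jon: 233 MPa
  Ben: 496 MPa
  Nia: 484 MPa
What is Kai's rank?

11.5

Sorted (ascending): 233, 249, 276, 294, 308, 438, 438, 438, 484, 496, 638, 638
The 3 values of 438 occupy positions 6–8 → average rank 7.
The 2 values of 638 occupy positions 11–12 → average rank (11+12)/2 = 11.5.
Kai has value 638 MPa → rank 11.5.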